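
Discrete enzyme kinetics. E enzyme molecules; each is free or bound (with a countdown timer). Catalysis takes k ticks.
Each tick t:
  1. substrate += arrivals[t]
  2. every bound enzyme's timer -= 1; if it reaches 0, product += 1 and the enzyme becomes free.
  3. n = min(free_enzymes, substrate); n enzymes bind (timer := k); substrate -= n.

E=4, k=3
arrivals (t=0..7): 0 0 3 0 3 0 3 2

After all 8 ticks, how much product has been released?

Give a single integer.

t=0: arr=0 -> substrate=0 bound=0 product=0
t=1: arr=0 -> substrate=0 bound=0 product=0
t=2: arr=3 -> substrate=0 bound=3 product=0
t=3: arr=0 -> substrate=0 bound=3 product=0
t=4: arr=3 -> substrate=2 bound=4 product=0
t=5: arr=0 -> substrate=0 bound=3 product=3
t=6: arr=3 -> substrate=2 bound=4 product=3
t=7: arr=2 -> substrate=3 bound=4 product=4

Answer: 4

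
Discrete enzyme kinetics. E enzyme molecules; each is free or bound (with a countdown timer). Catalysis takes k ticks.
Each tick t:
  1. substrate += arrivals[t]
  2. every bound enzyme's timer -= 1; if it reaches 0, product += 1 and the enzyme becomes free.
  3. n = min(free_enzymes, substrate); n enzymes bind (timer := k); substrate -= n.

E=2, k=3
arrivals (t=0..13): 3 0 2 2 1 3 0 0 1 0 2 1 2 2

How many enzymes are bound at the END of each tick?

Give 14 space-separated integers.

Answer: 2 2 2 2 2 2 2 2 2 2 2 2 2 2

Derivation:
t=0: arr=3 -> substrate=1 bound=2 product=0
t=1: arr=0 -> substrate=1 bound=2 product=0
t=2: arr=2 -> substrate=3 bound=2 product=0
t=3: arr=2 -> substrate=3 bound=2 product=2
t=4: arr=1 -> substrate=4 bound=2 product=2
t=5: arr=3 -> substrate=7 bound=2 product=2
t=6: arr=0 -> substrate=5 bound=2 product=4
t=7: arr=0 -> substrate=5 bound=2 product=4
t=8: arr=1 -> substrate=6 bound=2 product=4
t=9: arr=0 -> substrate=4 bound=2 product=6
t=10: arr=2 -> substrate=6 bound=2 product=6
t=11: arr=1 -> substrate=7 bound=2 product=6
t=12: arr=2 -> substrate=7 bound=2 product=8
t=13: arr=2 -> substrate=9 bound=2 product=8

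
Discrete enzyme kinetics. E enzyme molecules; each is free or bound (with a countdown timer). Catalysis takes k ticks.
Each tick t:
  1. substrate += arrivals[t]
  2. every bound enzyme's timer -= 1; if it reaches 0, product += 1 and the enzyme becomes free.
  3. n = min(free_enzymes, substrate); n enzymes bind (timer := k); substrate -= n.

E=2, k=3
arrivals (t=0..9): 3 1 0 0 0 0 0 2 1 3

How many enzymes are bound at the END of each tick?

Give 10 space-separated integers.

t=0: arr=3 -> substrate=1 bound=2 product=0
t=1: arr=1 -> substrate=2 bound=2 product=0
t=2: arr=0 -> substrate=2 bound=2 product=0
t=3: arr=0 -> substrate=0 bound=2 product=2
t=4: arr=0 -> substrate=0 bound=2 product=2
t=5: arr=0 -> substrate=0 bound=2 product=2
t=6: arr=0 -> substrate=0 bound=0 product=4
t=7: arr=2 -> substrate=0 bound=2 product=4
t=8: arr=1 -> substrate=1 bound=2 product=4
t=9: arr=3 -> substrate=4 bound=2 product=4

Answer: 2 2 2 2 2 2 0 2 2 2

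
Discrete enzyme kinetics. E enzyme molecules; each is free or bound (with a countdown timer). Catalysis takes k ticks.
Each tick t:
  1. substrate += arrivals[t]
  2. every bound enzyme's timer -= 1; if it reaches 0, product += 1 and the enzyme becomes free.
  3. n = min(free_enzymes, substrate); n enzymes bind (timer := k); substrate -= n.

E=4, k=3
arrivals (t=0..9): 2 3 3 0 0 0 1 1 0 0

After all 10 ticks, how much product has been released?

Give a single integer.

Answer: 9

Derivation:
t=0: arr=2 -> substrate=0 bound=2 product=0
t=1: arr=3 -> substrate=1 bound=4 product=0
t=2: arr=3 -> substrate=4 bound=4 product=0
t=3: arr=0 -> substrate=2 bound=4 product=2
t=4: arr=0 -> substrate=0 bound=4 product=4
t=5: arr=0 -> substrate=0 bound=4 product=4
t=6: arr=1 -> substrate=0 bound=3 product=6
t=7: arr=1 -> substrate=0 bound=2 product=8
t=8: arr=0 -> substrate=0 bound=2 product=8
t=9: arr=0 -> substrate=0 bound=1 product=9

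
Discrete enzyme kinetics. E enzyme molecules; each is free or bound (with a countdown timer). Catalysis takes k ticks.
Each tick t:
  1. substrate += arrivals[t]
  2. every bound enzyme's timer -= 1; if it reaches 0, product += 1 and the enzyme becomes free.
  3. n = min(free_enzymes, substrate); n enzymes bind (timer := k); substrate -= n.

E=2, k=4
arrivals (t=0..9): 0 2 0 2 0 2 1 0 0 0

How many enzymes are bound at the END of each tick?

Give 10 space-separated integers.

Answer: 0 2 2 2 2 2 2 2 2 2

Derivation:
t=0: arr=0 -> substrate=0 bound=0 product=0
t=1: arr=2 -> substrate=0 bound=2 product=0
t=2: arr=0 -> substrate=0 bound=2 product=0
t=3: arr=2 -> substrate=2 bound=2 product=0
t=4: arr=0 -> substrate=2 bound=2 product=0
t=5: arr=2 -> substrate=2 bound=2 product=2
t=6: arr=1 -> substrate=3 bound=2 product=2
t=7: arr=0 -> substrate=3 bound=2 product=2
t=8: arr=0 -> substrate=3 bound=2 product=2
t=9: arr=0 -> substrate=1 bound=2 product=4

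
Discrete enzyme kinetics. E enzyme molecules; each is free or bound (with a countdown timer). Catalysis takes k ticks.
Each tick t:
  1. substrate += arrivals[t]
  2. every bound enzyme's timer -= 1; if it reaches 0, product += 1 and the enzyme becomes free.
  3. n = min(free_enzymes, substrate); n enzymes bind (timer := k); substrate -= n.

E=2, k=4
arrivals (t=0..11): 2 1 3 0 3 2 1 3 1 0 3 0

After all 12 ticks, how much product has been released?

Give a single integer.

t=0: arr=2 -> substrate=0 bound=2 product=0
t=1: arr=1 -> substrate=1 bound=2 product=0
t=2: arr=3 -> substrate=4 bound=2 product=0
t=3: arr=0 -> substrate=4 bound=2 product=0
t=4: arr=3 -> substrate=5 bound=2 product=2
t=5: arr=2 -> substrate=7 bound=2 product=2
t=6: arr=1 -> substrate=8 bound=2 product=2
t=7: arr=3 -> substrate=11 bound=2 product=2
t=8: arr=1 -> substrate=10 bound=2 product=4
t=9: arr=0 -> substrate=10 bound=2 product=4
t=10: arr=3 -> substrate=13 bound=2 product=4
t=11: arr=0 -> substrate=13 bound=2 product=4

Answer: 4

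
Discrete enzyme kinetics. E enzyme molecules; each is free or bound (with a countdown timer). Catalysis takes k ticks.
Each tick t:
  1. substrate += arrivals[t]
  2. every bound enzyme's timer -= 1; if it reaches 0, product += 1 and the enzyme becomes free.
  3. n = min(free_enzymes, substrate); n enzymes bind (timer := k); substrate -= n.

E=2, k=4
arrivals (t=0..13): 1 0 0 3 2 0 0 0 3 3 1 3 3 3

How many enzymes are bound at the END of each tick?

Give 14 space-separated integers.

Answer: 1 1 1 2 2 2 2 2 2 2 2 2 2 2

Derivation:
t=0: arr=1 -> substrate=0 bound=1 product=0
t=1: arr=0 -> substrate=0 bound=1 product=0
t=2: arr=0 -> substrate=0 bound=1 product=0
t=3: arr=3 -> substrate=2 bound=2 product=0
t=4: arr=2 -> substrate=3 bound=2 product=1
t=5: arr=0 -> substrate=3 bound=2 product=1
t=6: arr=0 -> substrate=3 bound=2 product=1
t=7: arr=0 -> substrate=2 bound=2 product=2
t=8: arr=3 -> substrate=4 bound=2 product=3
t=9: arr=3 -> substrate=7 bound=2 product=3
t=10: arr=1 -> substrate=8 bound=2 product=3
t=11: arr=3 -> substrate=10 bound=2 product=4
t=12: arr=3 -> substrate=12 bound=2 product=5
t=13: arr=3 -> substrate=15 bound=2 product=5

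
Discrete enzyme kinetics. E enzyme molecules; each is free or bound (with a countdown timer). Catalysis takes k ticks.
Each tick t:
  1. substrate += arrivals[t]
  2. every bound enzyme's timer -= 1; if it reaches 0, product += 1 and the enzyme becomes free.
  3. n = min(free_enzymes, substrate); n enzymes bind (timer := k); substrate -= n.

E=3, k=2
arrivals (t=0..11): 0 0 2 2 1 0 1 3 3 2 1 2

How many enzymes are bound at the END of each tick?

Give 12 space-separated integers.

t=0: arr=0 -> substrate=0 bound=0 product=0
t=1: arr=0 -> substrate=0 bound=0 product=0
t=2: arr=2 -> substrate=0 bound=2 product=0
t=3: arr=2 -> substrate=1 bound=3 product=0
t=4: arr=1 -> substrate=0 bound=3 product=2
t=5: arr=0 -> substrate=0 bound=2 product=3
t=6: arr=1 -> substrate=0 bound=1 product=5
t=7: arr=3 -> substrate=1 bound=3 product=5
t=8: arr=3 -> substrate=3 bound=3 product=6
t=9: arr=2 -> substrate=3 bound=3 product=8
t=10: arr=1 -> substrate=3 bound=3 product=9
t=11: arr=2 -> substrate=3 bound=3 product=11

Answer: 0 0 2 3 3 2 1 3 3 3 3 3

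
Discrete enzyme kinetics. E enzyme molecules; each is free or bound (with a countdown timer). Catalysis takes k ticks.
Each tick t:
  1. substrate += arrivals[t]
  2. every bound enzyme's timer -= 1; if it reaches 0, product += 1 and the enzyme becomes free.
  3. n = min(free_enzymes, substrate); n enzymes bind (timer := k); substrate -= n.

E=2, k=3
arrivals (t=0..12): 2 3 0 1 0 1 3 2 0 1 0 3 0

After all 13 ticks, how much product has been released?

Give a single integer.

Answer: 8

Derivation:
t=0: arr=2 -> substrate=0 bound=2 product=0
t=1: arr=3 -> substrate=3 bound=2 product=0
t=2: arr=0 -> substrate=3 bound=2 product=0
t=3: arr=1 -> substrate=2 bound=2 product=2
t=4: arr=0 -> substrate=2 bound=2 product=2
t=5: arr=1 -> substrate=3 bound=2 product=2
t=6: arr=3 -> substrate=4 bound=2 product=4
t=7: arr=2 -> substrate=6 bound=2 product=4
t=8: arr=0 -> substrate=6 bound=2 product=4
t=9: arr=1 -> substrate=5 bound=2 product=6
t=10: arr=0 -> substrate=5 bound=2 product=6
t=11: arr=3 -> substrate=8 bound=2 product=6
t=12: arr=0 -> substrate=6 bound=2 product=8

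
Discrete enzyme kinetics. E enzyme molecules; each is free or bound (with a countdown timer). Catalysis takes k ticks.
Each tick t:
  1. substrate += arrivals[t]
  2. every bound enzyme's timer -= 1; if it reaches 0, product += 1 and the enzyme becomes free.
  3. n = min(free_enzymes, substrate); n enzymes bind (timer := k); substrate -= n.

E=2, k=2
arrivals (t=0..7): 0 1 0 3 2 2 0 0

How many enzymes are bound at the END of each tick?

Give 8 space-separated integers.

Answer: 0 1 1 2 2 2 2 2

Derivation:
t=0: arr=0 -> substrate=0 bound=0 product=0
t=1: arr=1 -> substrate=0 bound=1 product=0
t=2: arr=0 -> substrate=0 bound=1 product=0
t=3: arr=3 -> substrate=1 bound=2 product=1
t=4: arr=2 -> substrate=3 bound=2 product=1
t=5: arr=2 -> substrate=3 bound=2 product=3
t=6: arr=0 -> substrate=3 bound=2 product=3
t=7: arr=0 -> substrate=1 bound=2 product=5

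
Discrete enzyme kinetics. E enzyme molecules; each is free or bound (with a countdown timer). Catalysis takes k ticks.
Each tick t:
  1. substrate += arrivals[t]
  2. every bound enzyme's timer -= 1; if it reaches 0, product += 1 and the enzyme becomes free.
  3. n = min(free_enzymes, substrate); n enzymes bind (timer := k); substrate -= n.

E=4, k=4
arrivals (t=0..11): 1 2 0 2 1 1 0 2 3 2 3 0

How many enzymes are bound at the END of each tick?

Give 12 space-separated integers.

t=0: arr=1 -> substrate=0 bound=1 product=0
t=1: arr=2 -> substrate=0 bound=3 product=0
t=2: arr=0 -> substrate=0 bound=3 product=0
t=3: arr=2 -> substrate=1 bound=4 product=0
t=4: arr=1 -> substrate=1 bound=4 product=1
t=5: arr=1 -> substrate=0 bound=4 product=3
t=6: arr=0 -> substrate=0 bound=4 product=3
t=7: arr=2 -> substrate=1 bound=4 product=4
t=8: arr=3 -> substrate=3 bound=4 product=5
t=9: arr=2 -> substrate=3 bound=4 product=7
t=10: arr=3 -> substrate=6 bound=4 product=7
t=11: arr=0 -> substrate=5 bound=4 product=8

Answer: 1 3 3 4 4 4 4 4 4 4 4 4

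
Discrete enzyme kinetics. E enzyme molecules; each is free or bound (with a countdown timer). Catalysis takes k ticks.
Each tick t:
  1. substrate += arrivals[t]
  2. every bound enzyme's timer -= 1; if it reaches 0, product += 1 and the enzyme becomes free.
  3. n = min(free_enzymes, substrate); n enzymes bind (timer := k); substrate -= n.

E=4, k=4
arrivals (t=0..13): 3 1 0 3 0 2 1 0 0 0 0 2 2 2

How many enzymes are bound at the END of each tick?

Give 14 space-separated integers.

Answer: 3 4 4 4 4 4 4 4 3 2 2 4 4 4

Derivation:
t=0: arr=3 -> substrate=0 bound=3 product=0
t=1: arr=1 -> substrate=0 bound=4 product=0
t=2: arr=0 -> substrate=0 bound=4 product=0
t=3: arr=3 -> substrate=3 bound=4 product=0
t=4: arr=0 -> substrate=0 bound=4 product=3
t=5: arr=2 -> substrate=1 bound=4 product=4
t=6: arr=1 -> substrate=2 bound=4 product=4
t=7: arr=0 -> substrate=2 bound=4 product=4
t=8: arr=0 -> substrate=0 bound=3 product=7
t=9: arr=0 -> substrate=0 bound=2 product=8
t=10: arr=0 -> substrate=0 bound=2 product=8
t=11: arr=2 -> substrate=0 bound=4 product=8
t=12: arr=2 -> substrate=0 bound=4 product=10
t=13: arr=2 -> substrate=2 bound=4 product=10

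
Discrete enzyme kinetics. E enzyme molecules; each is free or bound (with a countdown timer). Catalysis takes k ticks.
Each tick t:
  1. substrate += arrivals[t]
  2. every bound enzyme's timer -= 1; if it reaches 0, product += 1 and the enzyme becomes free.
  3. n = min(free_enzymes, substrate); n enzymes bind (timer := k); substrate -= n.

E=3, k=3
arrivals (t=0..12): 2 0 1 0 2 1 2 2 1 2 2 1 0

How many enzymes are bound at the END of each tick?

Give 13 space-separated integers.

Answer: 2 2 3 1 3 3 3 3 3 3 3 3 3

Derivation:
t=0: arr=2 -> substrate=0 bound=2 product=0
t=1: arr=0 -> substrate=0 bound=2 product=0
t=2: arr=1 -> substrate=0 bound=3 product=0
t=3: arr=0 -> substrate=0 bound=1 product=2
t=4: arr=2 -> substrate=0 bound=3 product=2
t=5: arr=1 -> substrate=0 bound=3 product=3
t=6: arr=2 -> substrate=2 bound=3 product=3
t=7: arr=2 -> substrate=2 bound=3 product=5
t=8: arr=1 -> substrate=2 bound=3 product=6
t=9: arr=2 -> substrate=4 bound=3 product=6
t=10: arr=2 -> substrate=4 bound=3 product=8
t=11: arr=1 -> substrate=4 bound=3 product=9
t=12: arr=0 -> substrate=4 bound=3 product=9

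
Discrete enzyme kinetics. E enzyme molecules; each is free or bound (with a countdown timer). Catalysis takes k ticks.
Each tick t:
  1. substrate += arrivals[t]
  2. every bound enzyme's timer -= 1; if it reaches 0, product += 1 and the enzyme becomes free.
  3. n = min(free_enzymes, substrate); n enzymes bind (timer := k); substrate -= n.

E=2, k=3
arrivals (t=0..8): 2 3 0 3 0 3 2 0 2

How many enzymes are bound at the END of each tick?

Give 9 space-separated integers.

t=0: arr=2 -> substrate=0 bound=2 product=0
t=1: arr=3 -> substrate=3 bound=2 product=0
t=2: arr=0 -> substrate=3 bound=2 product=0
t=3: arr=3 -> substrate=4 bound=2 product=2
t=4: arr=0 -> substrate=4 bound=2 product=2
t=5: arr=3 -> substrate=7 bound=2 product=2
t=6: arr=2 -> substrate=7 bound=2 product=4
t=7: arr=0 -> substrate=7 bound=2 product=4
t=8: arr=2 -> substrate=9 bound=2 product=4

Answer: 2 2 2 2 2 2 2 2 2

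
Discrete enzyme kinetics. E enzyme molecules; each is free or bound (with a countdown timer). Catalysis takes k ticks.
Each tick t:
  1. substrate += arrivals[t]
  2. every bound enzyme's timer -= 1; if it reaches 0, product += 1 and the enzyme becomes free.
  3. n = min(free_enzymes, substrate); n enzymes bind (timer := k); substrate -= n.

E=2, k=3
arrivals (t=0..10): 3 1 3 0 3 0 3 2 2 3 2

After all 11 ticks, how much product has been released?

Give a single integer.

Answer: 6

Derivation:
t=0: arr=3 -> substrate=1 bound=2 product=0
t=1: arr=1 -> substrate=2 bound=2 product=0
t=2: arr=3 -> substrate=5 bound=2 product=0
t=3: arr=0 -> substrate=3 bound=2 product=2
t=4: arr=3 -> substrate=6 bound=2 product=2
t=5: arr=0 -> substrate=6 bound=2 product=2
t=6: arr=3 -> substrate=7 bound=2 product=4
t=7: arr=2 -> substrate=9 bound=2 product=4
t=8: arr=2 -> substrate=11 bound=2 product=4
t=9: arr=3 -> substrate=12 bound=2 product=6
t=10: arr=2 -> substrate=14 bound=2 product=6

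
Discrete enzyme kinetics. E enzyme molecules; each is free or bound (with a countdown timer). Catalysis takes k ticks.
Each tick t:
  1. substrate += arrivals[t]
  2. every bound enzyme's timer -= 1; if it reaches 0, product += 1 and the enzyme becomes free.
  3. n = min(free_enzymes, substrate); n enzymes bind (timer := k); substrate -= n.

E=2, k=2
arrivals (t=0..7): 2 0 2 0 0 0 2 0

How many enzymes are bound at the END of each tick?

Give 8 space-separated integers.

Answer: 2 2 2 2 0 0 2 2

Derivation:
t=0: arr=2 -> substrate=0 bound=2 product=0
t=1: arr=0 -> substrate=0 bound=2 product=0
t=2: arr=2 -> substrate=0 bound=2 product=2
t=3: arr=0 -> substrate=0 bound=2 product=2
t=4: arr=0 -> substrate=0 bound=0 product=4
t=5: arr=0 -> substrate=0 bound=0 product=4
t=6: arr=2 -> substrate=0 bound=2 product=4
t=7: arr=0 -> substrate=0 bound=2 product=4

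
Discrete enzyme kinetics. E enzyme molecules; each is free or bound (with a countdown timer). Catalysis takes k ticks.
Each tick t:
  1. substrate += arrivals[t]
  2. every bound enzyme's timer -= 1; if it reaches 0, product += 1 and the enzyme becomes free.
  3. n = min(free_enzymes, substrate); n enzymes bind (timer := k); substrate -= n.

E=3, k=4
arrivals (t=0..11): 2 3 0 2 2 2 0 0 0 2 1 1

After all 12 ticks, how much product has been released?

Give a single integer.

t=0: arr=2 -> substrate=0 bound=2 product=0
t=1: arr=3 -> substrate=2 bound=3 product=0
t=2: arr=0 -> substrate=2 bound=3 product=0
t=3: arr=2 -> substrate=4 bound=3 product=0
t=4: arr=2 -> substrate=4 bound=3 product=2
t=5: arr=2 -> substrate=5 bound=3 product=3
t=6: arr=0 -> substrate=5 bound=3 product=3
t=7: arr=0 -> substrate=5 bound=3 product=3
t=8: arr=0 -> substrate=3 bound=3 product=5
t=9: arr=2 -> substrate=4 bound=3 product=6
t=10: arr=1 -> substrate=5 bound=3 product=6
t=11: arr=1 -> substrate=6 bound=3 product=6

Answer: 6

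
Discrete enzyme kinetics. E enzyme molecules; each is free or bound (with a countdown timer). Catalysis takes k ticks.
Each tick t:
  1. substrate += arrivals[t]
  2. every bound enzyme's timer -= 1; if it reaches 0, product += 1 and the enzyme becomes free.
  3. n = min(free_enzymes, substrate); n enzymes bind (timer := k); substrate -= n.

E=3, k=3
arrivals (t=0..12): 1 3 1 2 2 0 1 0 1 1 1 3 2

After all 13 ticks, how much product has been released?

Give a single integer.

t=0: arr=1 -> substrate=0 bound=1 product=0
t=1: arr=3 -> substrate=1 bound=3 product=0
t=2: arr=1 -> substrate=2 bound=3 product=0
t=3: arr=2 -> substrate=3 bound=3 product=1
t=4: arr=2 -> substrate=3 bound=3 product=3
t=5: arr=0 -> substrate=3 bound=3 product=3
t=6: arr=1 -> substrate=3 bound=3 product=4
t=7: arr=0 -> substrate=1 bound=3 product=6
t=8: arr=1 -> substrate=2 bound=3 product=6
t=9: arr=1 -> substrate=2 bound=3 product=7
t=10: arr=1 -> substrate=1 bound=3 product=9
t=11: arr=3 -> substrate=4 bound=3 product=9
t=12: arr=2 -> substrate=5 bound=3 product=10

Answer: 10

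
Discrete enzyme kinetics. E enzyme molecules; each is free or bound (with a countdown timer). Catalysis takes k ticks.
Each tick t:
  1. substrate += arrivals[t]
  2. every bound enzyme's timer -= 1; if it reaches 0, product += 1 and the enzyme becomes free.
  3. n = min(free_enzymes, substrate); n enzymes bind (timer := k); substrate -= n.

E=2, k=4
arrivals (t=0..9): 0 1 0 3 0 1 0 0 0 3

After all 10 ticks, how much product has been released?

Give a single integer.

Answer: 3

Derivation:
t=0: arr=0 -> substrate=0 bound=0 product=0
t=1: arr=1 -> substrate=0 bound=1 product=0
t=2: arr=0 -> substrate=0 bound=1 product=0
t=3: arr=3 -> substrate=2 bound=2 product=0
t=4: arr=0 -> substrate=2 bound=2 product=0
t=5: arr=1 -> substrate=2 bound=2 product=1
t=6: arr=0 -> substrate=2 bound=2 product=1
t=7: arr=0 -> substrate=1 bound=2 product=2
t=8: arr=0 -> substrate=1 bound=2 product=2
t=9: arr=3 -> substrate=3 bound=2 product=3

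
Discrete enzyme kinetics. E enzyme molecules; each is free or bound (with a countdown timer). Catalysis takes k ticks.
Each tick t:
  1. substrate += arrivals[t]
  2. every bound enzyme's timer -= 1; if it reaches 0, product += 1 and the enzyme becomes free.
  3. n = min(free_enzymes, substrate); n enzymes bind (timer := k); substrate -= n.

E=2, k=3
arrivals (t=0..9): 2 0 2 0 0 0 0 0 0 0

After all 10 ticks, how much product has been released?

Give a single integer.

t=0: arr=2 -> substrate=0 bound=2 product=0
t=1: arr=0 -> substrate=0 bound=2 product=0
t=2: arr=2 -> substrate=2 bound=2 product=0
t=3: arr=0 -> substrate=0 bound=2 product=2
t=4: arr=0 -> substrate=0 bound=2 product=2
t=5: arr=0 -> substrate=0 bound=2 product=2
t=6: arr=0 -> substrate=0 bound=0 product=4
t=7: arr=0 -> substrate=0 bound=0 product=4
t=8: arr=0 -> substrate=0 bound=0 product=4
t=9: arr=0 -> substrate=0 bound=0 product=4

Answer: 4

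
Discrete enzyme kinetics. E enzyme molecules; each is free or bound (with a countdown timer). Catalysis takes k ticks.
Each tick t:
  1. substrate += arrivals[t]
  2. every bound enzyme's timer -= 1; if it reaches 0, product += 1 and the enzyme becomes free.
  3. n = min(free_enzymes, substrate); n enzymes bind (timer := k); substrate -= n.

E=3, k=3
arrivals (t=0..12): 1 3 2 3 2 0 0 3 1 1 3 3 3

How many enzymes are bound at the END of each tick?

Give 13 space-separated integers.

Answer: 1 3 3 3 3 3 3 3 3 3 3 3 3

Derivation:
t=0: arr=1 -> substrate=0 bound=1 product=0
t=1: arr=3 -> substrate=1 bound=3 product=0
t=2: arr=2 -> substrate=3 bound=3 product=0
t=3: arr=3 -> substrate=5 bound=3 product=1
t=4: arr=2 -> substrate=5 bound=3 product=3
t=5: arr=0 -> substrate=5 bound=3 product=3
t=6: arr=0 -> substrate=4 bound=3 product=4
t=7: arr=3 -> substrate=5 bound=3 product=6
t=8: arr=1 -> substrate=6 bound=3 product=6
t=9: arr=1 -> substrate=6 bound=3 product=7
t=10: arr=3 -> substrate=7 bound=3 product=9
t=11: arr=3 -> substrate=10 bound=3 product=9
t=12: arr=3 -> substrate=12 bound=3 product=10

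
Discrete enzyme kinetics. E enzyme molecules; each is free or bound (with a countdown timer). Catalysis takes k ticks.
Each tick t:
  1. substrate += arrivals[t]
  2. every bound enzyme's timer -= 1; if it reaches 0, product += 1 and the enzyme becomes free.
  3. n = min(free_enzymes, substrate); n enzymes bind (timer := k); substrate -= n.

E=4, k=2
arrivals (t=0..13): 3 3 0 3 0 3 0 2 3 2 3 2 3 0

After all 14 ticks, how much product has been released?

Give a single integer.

Answer: 22

Derivation:
t=0: arr=3 -> substrate=0 bound=3 product=0
t=1: arr=3 -> substrate=2 bound=4 product=0
t=2: arr=0 -> substrate=0 bound=3 product=3
t=3: arr=3 -> substrate=1 bound=4 product=4
t=4: arr=0 -> substrate=0 bound=3 product=6
t=5: arr=3 -> substrate=0 bound=4 product=8
t=6: arr=0 -> substrate=0 bound=3 product=9
t=7: arr=2 -> substrate=0 bound=2 product=12
t=8: arr=3 -> substrate=1 bound=4 product=12
t=9: arr=2 -> substrate=1 bound=4 product=14
t=10: arr=3 -> substrate=2 bound=4 product=16
t=11: arr=2 -> substrate=2 bound=4 product=18
t=12: arr=3 -> substrate=3 bound=4 product=20
t=13: arr=0 -> substrate=1 bound=4 product=22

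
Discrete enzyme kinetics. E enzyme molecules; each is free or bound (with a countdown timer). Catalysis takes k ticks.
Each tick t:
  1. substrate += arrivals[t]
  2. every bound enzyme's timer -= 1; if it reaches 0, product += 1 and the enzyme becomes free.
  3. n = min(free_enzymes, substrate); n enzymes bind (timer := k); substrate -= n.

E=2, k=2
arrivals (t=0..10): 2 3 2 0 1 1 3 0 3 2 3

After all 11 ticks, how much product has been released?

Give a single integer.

t=0: arr=2 -> substrate=0 bound=2 product=0
t=1: arr=3 -> substrate=3 bound=2 product=0
t=2: arr=2 -> substrate=3 bound=2 product=2
t=3: arr=0 -> substrate=3 bound=2 product=2
t=4: arr=1 -> substrate=2 bound=2 product=4
t=5: arr=1 -> substrate=3 bound=2 product=4
t=6: arr=3 -> substrate=4 bound=2 product=6
t=7: arr=0 -> substrate=4 bound=2 product=6
t=8: arr=3 -> substrate=5 bound=2 product=8
t=9: arr=2 -> substrate=7 bound=2 product=8
t=10: arr=3 -> substrate=8 bound=2 product=10

Answer: 10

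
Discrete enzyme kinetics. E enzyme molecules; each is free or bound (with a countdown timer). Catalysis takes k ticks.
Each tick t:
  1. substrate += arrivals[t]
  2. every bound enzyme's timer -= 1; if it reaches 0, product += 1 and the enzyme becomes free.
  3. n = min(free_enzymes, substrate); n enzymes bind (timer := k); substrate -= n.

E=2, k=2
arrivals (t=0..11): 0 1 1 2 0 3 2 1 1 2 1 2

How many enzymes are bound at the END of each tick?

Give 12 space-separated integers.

t=0: arr=0 -> substrate=0 bound=0 product=0
t=1: arr=1 -> substrate=0 bound=1 product=0
t=2: arr=1 -> substrate=0 bound=2 product=0
t=3: arr=2 -> substrate=1 bound=2 product=1
t=4: arr=0 -> substrate=0 bound=2 product=2
t=5: arr=3 -> substrate=2 bound=2 product=3
t=6: arr=2 -> substrate=3 bound=2 product=4
t=7: arr=1 -> substrate=3 bound=2 product=5
t=8: arr=1 -> substrate=3 bound=2 product=6
t=9: arr=2 -> substrate=4 bound=2 product=7
t=10: arr=1 -> substrate=4 bound=2 product=8
t=11: arr=2 -> substrate=5 bound=2 product=9

Answer: 0 1 2 2 2 2 2 2 2 2 2 2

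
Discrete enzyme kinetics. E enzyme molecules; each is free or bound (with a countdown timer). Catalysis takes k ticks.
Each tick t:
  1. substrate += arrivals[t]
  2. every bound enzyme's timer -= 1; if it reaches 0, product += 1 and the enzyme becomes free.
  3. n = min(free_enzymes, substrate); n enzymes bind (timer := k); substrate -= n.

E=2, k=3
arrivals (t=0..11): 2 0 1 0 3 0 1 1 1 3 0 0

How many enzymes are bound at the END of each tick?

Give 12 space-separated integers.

t=0: arr=2 -> substrate=0 bound=2 product=0
t=1: arr=0 -> substrate=0 bound=2 product=0
t=2: arr=1 -> substrate=1 bound=2 product=0
t=3: arr=0 -> substrate=0 bound=1 product=2
t=4: arr=3 -> substrate=2 bound=2 product=2
t=5: arr=0 -> substrate=2 bound=2 product=2
t=6: arr=1 -> substrate=2 bound=2 product=3
t=7: arr=1 -> substrate=2 bound=2 product=4
t=8: arr=1 -> substrate=3 bound=2 product=4
t=9: arr=3 -> substrate=5 bound=2 product=5
t=10: arr=0 -> substrate=4 bound=2 product=6
t=11: arr=0 -> substrate=4 bound=2 product=6

Answer: 2 2 2 1 2 2 2 2 2 2 2 2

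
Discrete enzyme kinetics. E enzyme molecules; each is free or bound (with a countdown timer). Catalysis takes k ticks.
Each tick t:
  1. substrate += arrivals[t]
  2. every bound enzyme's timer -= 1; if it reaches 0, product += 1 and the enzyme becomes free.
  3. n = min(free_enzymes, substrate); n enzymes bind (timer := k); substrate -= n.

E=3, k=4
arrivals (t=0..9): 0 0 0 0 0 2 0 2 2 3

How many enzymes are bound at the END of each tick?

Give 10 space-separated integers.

t=0: arr=0 -> substrate=0 bound=0 product=0
t=1: arr=0 -> substrate=0 bound=0 product=0
t=2: arr=0 -> substrate=0 bound=0 product=0
t=3: arr=0 -> substrate=0 bound=0 product=0
t=4: arr=0 -> substrate=0 bound=0 product=0
t=5: arr=2 -> substrate=0 bound=2 product=0
t=6: arr=0 -> substrate=0 bound=2 product=0
t=7: arr=2 -> substrate=1 bound=3 product=0
t=8: arr=2 -> substrate=3 bound=3 product=0
t=9: arr=3 -> substrate=4 bound=3 product=2

Answer: 0 0 0 0 0 2 2 3 3 3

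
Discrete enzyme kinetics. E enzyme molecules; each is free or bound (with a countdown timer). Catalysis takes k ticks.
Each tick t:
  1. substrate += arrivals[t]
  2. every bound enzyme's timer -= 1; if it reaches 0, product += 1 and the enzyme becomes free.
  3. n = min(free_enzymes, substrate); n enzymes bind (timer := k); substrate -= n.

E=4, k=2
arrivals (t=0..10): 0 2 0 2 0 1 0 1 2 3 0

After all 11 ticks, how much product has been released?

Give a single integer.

Answer: 8

Derivation:
t=0: arr=0 -> substrate=0 bound=0 product=0
t=1: arr=2 -> substrate=0 bound=2 product=0
t=2: arr=0 -> substrate=0 bound=2 product=0
t=3: arr=2 -> substrate=0 bound=2 product=2
t=4: arr=0 -> substrate=0 bound=2 product=2
t=5: arr=1 -> substrate=0 bound=1 product=4
t=6: arr=0 -> substrate=0 bound=1 product=4
t=7: arr=1 -> substrate=0 bound=1 product=5
t=8: arr=2 -> substrate=0 bound=3 product=5
t=9: arr=3 -> substrate=1 bound=4 product=6
t=10: arr=0 -> substrate=0 bound=3 product=8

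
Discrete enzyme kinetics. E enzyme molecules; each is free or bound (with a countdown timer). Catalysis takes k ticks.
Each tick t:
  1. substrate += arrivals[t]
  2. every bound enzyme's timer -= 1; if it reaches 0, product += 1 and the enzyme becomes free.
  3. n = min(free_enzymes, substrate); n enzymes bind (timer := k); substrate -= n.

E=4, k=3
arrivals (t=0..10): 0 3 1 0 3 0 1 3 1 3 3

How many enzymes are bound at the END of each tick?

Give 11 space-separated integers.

Answer: 0 3 4 4 4 3 4 4 4 4 4

Derivation:
t=0: arr=0 -> substrate=0 bound=0 product=0
t=1: arr=3 -> substrate=0 bound=3 product=0
t=2: arr=1 -> substrate=0 bound=4 product=0
t=3: arr=0 -> substrate=0 bound=4 product=0
t=4: arr=3 -> substrate=0 bound=4 product=3
t=5: arr=0 -> substrate=0 bound=3 product=4
t=6: arr=1 -> substrate=0 bound=4 product=4
t=7: arr=3 -> substrate=0 bound=4 product=7
t=8: arr=1 -> substrate=1 bound=4 product=7
t=9: arr=3 -> substrate=3 bound=4 product=8
t=10: arr=3 -> substrate=3 bound=4 product=11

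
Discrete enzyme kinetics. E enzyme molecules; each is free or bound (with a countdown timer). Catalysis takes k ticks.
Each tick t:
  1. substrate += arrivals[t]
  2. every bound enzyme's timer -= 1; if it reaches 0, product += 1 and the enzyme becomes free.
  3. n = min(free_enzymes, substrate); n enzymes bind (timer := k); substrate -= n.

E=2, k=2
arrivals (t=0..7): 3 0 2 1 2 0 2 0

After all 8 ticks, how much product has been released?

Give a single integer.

t=0: arr=3 -> substrate=1 bound=2 product=0
t=1: arr=0 -> substrate=1 bound=2 product=0
t=2: arr=2 -> substrate=1 bound=2 product=2
t=3: arr=1 -> substrate=2 bound=2 product=2
t=4: arr=2 -> substrate=2 bound=2 product=4
t=5: arr=0 -> substrate=2 bound=2 product=4
t=6: arr=2 -> substrate=2 bound=2 product=6
t=7: arr=0 -> substrate=2 bound=2 product=6

Answer: 6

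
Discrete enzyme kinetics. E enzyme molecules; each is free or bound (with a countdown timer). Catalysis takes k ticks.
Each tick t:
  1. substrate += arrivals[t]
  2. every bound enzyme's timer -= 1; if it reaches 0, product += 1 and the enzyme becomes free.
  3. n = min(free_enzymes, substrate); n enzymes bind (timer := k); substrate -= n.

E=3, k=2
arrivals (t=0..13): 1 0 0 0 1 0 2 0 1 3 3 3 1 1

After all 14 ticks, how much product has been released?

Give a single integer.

Answer: 10

Derivation:
t=0: arr=1 -> substrate=0 bound=1 product=0
t=1: arr=0 -> substrate=0 bound=1 product=0
t=2: arr=0 -> substrate=0 bound=0 product=1
t=3: arr=0 -> substrate=0 bound=0 product=1
t=4: arr=1 -> substrate=0 bound=1 product=1
t=5: arr=0 -> substrate=0 bound=1 product=1
t=6: arr=2 -> substrate=0 bound=2 product=2
t=7: arr=0 -> substrate=0 bound=2 product=2
t=8: arr=1 -> substrate=0 bound=1 product=4
t=9: arr=3 -> substrate=1 bound=3 product=4
t=10: arr=3 -> substrate=3 bound=3 product=5
t=11: arr=3 -> substrate=4 bound=3 product=7
t=12: arr=1 -> substrate=4 bound=3 product=8
t=13: arr=1 -> substrate=3 bound=3 product=10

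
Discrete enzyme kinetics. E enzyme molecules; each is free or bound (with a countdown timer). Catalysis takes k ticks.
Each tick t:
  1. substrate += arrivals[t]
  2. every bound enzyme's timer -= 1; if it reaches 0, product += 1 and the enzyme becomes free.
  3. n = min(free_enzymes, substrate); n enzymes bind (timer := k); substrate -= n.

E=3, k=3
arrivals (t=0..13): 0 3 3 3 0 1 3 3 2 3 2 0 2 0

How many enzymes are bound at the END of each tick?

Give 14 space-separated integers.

t=0: arr=0 -> substrate=0 bound=0 product=0
t=1: arr=3 -> substrate=0 bound=3 product=0
t=2: arr=3 -> substrate=3 bound=3 product=0
t=3: arr=3 -> substrate=6 bound=3 product=0
t=4: arr=0 -> substrate=3 bound=3 product=3
t=5: arr=1 -> substrate=4 bound=3 product=3
t=6: arr=3 -> substrate=7 bound=3 product=3
t=7: arr=3 -> substrate=7 bound=3 product=6
t=8: arr=2 -> substrate=9 bound=3 product=6
t=9: arr=3 -> substrate=12 bound=3 product=6
t=10: arr=2 -> substrate=11 bound=3 product=9
t=11: arr=0 -> substrate=11 bound=3 product=9
t=12: arr=2 -> substrate=13 bound=3 product=9
t=13: arr=0 -> substrate=10 bound=3 product=12

Answer: 0 3 3 3 3 3 3 3 3 3 3 3 3 3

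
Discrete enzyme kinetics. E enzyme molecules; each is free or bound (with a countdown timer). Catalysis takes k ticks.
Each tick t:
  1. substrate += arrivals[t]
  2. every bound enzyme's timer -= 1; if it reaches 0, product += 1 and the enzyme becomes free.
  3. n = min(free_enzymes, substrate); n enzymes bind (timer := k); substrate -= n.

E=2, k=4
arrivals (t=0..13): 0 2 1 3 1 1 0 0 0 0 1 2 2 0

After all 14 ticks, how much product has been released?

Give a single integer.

t=0: arr=0 -> substrate=0 bound=0 product=0
t=1: arr=2 -> substrate=0 bound=2 product=0
t=2: arr=1 -> substrate=1 bound=2 product=0
t=3: arr=3 -> substrate=4 bound=2 product=0
t=4: arr=1 -> substrate=5 bound=2 product=0
t=5: arr=1 -> substrate=4 bound=2 product=2
t=6: arr=0 -> substrate=4 bound=2 product=2
t=7: arr=0 -> substrate=4 bound=2 product=2
t=8: arr=0 -> substrate=4 bound=2 product=2
t=9: arr=0 -> substrate=2 bound=2 product=4
t=10: arr=1 -> substrate=3 bound=2 product=4
t=11: arr=2 -> substrate=5 bound=2 product=4
t=12: arr=2 -> substrate=7 bound=2 product=4
t=13: arr=0 -> substrate=5 bound=2 product=6

Answer: 6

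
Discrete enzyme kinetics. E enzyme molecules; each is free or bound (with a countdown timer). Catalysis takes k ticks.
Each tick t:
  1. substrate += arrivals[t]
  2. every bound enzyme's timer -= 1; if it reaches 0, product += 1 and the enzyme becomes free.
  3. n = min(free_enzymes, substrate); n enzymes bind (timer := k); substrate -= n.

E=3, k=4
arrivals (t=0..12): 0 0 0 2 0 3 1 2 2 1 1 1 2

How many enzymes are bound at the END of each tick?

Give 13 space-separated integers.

t=0: arr=0 -> substrate=0 bound=0 product=0
t=1: arr=0 -> substrate=0 bound=0 product=0
t=2: arr=0 -> substrate=0 bound=0 product=0
t=3: arr=2 -> substrate=0 bound=2 product=0
t=4: arr=0 -> substrate=0 bound=2 product=0
t=5: arr=3 -> substrate=2 bound=3 product=0
t=6: arr=1 -> substrate=3 bound=3 product=0
t=7: arr=2 -> substrate=3 bound=3 product=2
t=8: arr=2 -> substrate=5 bound=3 product=2
t=9: arr=1 -> substrate=5 bound=3 product=3
t=10: arr=1 -> substrate=6 bound=3 product=3
t=11: arr=1 -> substrate=5 bound=3 product=5
t=12: arr=2 -> substrate=7 bound=3 product=5

Answer: 0 0 0 2 2 3 3 3 3 3 3 3 3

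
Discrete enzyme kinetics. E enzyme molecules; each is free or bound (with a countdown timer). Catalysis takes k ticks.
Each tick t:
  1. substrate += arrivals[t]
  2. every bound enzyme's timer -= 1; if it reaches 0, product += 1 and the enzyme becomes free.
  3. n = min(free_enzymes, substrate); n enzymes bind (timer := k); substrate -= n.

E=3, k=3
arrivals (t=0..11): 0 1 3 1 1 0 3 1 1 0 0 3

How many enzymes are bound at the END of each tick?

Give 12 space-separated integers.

Answer: 0 1 3 3 3 3 3 3 3 3 3 3

Derivation:
t=0: arr=0 -> substrate=0 bound=0 product=0
t=1: arr=1 -> substrate=0 bound=1 product=0
t=2: arr=3 -> substrate=1 bound=3 product=0
t=3: arr=1 -> substrate=2 bound=3 product=0
t=4: arr=1 -> substrate=2 bound=3 product=1
t=5: arr=0 -> substrate=0 bound=3 product=3
t=6: arr=3 -> substrate=3 bound=3 product=3
t=7: arr=1 -> substrate=3 bound=3 product=4
t=8: arr=1 -> substrate=2 bound=3 product=6
t=9: arr=0 -> substrate=2 bound=3 product=6
t=10: arr=0 -> substrate=1 bound=3 product=7
t=11: arr=3 -> substrate=2 bound=3 product=9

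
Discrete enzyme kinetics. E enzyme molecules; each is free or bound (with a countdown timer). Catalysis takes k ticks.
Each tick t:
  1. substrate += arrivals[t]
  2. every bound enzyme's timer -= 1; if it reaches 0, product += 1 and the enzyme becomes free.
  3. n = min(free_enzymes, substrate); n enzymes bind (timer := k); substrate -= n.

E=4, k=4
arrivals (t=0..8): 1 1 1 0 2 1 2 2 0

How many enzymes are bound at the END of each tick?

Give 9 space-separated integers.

Answer: 1 2 3 3 4 4 4 4 4

Derivation:
t=0: arr=1 -> substrate=0 bound=1 product=0
t=1: arr=1 -> substrate=0 bound=2 product=0
t=2: arr=1 -> substrate=0 bound=3 product=0
t=3: arr=0 -> substrate=0 bound=3 product=0
t=4: arr=2 -> substrate=0 bound=4 product=1
t=5: arr=1 -> substrate=0 bound=4 product=2
t=6: arr=2 -> substrate=1 bound=4 product=3
t=7: arr=2 -> substrate=3 bound=4 product=3
t=8: arr=0 -> substrate=1 bound=4 product=5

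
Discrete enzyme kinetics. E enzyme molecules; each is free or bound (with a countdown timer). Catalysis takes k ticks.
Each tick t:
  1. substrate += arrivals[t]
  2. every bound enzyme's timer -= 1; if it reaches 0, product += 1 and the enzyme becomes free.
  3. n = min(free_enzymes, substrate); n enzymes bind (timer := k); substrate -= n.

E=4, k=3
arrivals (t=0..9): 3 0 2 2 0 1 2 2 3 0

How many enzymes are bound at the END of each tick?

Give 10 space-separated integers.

Answer: 3 3 4 4 4 4 3 4 4 4

Derivation:
t=0: arr=3 -> substrate=0 bound=3 product=0
t=1: arr=0 -> substrate=0 bound=3 product=0
t=2: arr=2 -> substrate=1 bound=4 product=0
t=3: arr=2 -> substrate=0 bound=4 product=3
t=4: arr=0 -> substrate=0 bound=4 product=3
t=5: arr=1 -> substrate=0 bound=4 product=4
t=6: arr=2 -> substrate=0 bound=3 product=7
t=7: arr=2 -> substrate=1 bound=4 product=7
t=8: arr=3 -> substrate=3 bound=4 product=8
t=9: arr=0 -> substrate=1 bound=4 product=10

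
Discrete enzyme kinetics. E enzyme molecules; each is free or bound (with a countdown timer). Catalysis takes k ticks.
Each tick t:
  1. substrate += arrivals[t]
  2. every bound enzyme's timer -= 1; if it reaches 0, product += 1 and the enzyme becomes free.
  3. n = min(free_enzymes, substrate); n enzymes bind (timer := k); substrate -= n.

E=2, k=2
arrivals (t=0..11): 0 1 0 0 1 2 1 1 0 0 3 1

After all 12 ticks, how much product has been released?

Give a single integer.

Answer: 6

Derivation:
t=0: arr=0 -> substrate=0 bound=0 product=0
t=1: arr=1 -> substrate=0 bound=1 product=0
t=2: arr=0 -> substrate=0 bound=1 product=0
t=3: arr=0 -> substrate=0 bound=0 product=1
t=4: arr=1 -> substrate=0 bound=1 product=1
t=5: arr=2 -> substrate=1 bound=2 product=1
t=6: arr=1 -> substrate=1 bound=2 product=2
t=7: arr=1 -> substrate=1 bound=2 product=3
t=8: arr=0 -> substrate=0 bound=2 product=4
t=9: arr=0 -> substrate=0 bound=1 product=5
t=10: arr=3 -> substrate=1 bound=2 product=6
t=11: arr=1 -> substrate=2 bound=2 product=6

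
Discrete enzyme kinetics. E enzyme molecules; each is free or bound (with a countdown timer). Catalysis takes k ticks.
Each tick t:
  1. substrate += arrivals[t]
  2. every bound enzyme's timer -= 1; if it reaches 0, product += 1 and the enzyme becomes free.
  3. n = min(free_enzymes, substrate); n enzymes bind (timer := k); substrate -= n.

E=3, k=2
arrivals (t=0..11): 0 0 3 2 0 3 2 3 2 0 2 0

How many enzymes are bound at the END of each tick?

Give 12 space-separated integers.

t=0: arr=0 -> substrate=0 bound=0 product=0
t=1: arr=0 -> substrate=0 bound=0 product=0
t=2: arr=3 -> substrate=0 bound=3 product=0
t=3: arr=2 -> substrate=2 bound=3 product=0
t=4: arr=0 -> substrate=0 bound=2 product=3
t=5: arr=3 -> substrate=2 bound=3 product=3
t=6: arr=2 -> substrate=2 bound=3 product=5
t=7: arr=3 -> substrate=4 bound=3 product=6
t=8: arr=2 -> substrate=4 bound=3 product=8
t=9: arr=0 -> substrate=3 bound=3 product=9
t=10: arr=2 -> substrate=3 bound=3 product=11
t=11: arr=0 -> substrate=2 bound=3 product=12

Answer: 0 0 3 3 2 3 3 3 3 3 3 3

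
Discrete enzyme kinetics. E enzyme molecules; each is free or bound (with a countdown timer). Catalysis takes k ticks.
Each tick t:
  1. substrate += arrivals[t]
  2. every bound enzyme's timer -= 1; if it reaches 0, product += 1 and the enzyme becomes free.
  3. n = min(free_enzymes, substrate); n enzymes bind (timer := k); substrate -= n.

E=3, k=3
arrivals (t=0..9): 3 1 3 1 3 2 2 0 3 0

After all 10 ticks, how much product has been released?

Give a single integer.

Answer: 9

Derivation:
t=0: arr=3 -> substrate=0 bound=3 product=0
t=1: arr=1 -> substrate=1 bound=3 product=0
t=2: arr=3 -> substrate=4 bound=3 product=0
t=3: arr=1 -> substrate=2 bound=3 product=3
t=4: arr=3 -> substrate=5 bound=3 product=3
t=5: arr=2 -> substrate=7 bound=3 product=3
t=6: arr=2 -> substrate=6 bound=3 product=6
t=7: arr=0 -> substrate=6 bound=3 product=6
t=8: arr=3 -> substrate=9 bound=3 product=6
t=9: arr=0 -> substrate=6 bound=3 product=9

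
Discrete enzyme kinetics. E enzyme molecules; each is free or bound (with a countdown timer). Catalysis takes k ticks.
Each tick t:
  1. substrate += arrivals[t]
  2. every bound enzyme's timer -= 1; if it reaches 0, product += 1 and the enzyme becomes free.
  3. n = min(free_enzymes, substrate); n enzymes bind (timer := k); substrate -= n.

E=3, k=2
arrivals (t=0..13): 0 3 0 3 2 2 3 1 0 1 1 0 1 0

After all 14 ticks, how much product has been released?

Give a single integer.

t=0: arr=0 -> substrate=0 bound=0 product=0
t=1: arr=3 -> substrate=0 bound=3 product=0
t=2: arr=0 -> substrate=0 bound=3 product=0
t=3: arr=3 -> substrate=0 bound=3 product=3
t=4: arr=2 -> substrate=2 bound=3 product=3
t=5: arr=2 -> substrate=1 bound=3 product=6
t=6: arr=3 -> substrate=4 bound=3 product=6
t=7: arr=1 -> substrate=2 bound=3 product=9
t=8: arr=0 -> substrate=2 bound=3 product=9
t=9: arr=1 -> substrate=0 bound=3 product=12
t=10: arr=1 -> substrate=1 bound=3 product=12
t=11: arr=0 -> substrate=0 bound=1 product=15
t=12: arr=1 -> substrate=0 bound=2 product=15
t=13: arr=0 -> substrate=0 bound=1 product=16

Answer: 16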